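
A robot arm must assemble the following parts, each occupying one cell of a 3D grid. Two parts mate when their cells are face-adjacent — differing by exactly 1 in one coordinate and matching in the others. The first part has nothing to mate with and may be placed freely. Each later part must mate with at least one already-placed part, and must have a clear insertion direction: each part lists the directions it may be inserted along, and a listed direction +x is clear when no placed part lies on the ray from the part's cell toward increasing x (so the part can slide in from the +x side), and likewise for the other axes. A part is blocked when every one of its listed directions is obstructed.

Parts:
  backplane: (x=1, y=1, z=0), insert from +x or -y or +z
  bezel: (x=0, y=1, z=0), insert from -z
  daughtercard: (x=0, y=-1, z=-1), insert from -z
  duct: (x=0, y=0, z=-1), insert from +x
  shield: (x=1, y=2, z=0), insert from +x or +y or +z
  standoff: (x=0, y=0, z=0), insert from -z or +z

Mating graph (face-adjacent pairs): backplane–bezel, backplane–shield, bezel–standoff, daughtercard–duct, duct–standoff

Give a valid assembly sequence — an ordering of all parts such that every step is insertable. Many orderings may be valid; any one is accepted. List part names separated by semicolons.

1. standoff@(0, 0, 0) [-z clear] — {standoff}
2. bezel@(0, 1, 0) [-z clear] — {bezel, standoff}
3. backplane@(1, 1, 0) [+x clear] — {backplane, bezel, standoff}
4. shield@(1, 2, 0) [+x clear] — {backplane, bezel, shield, standoff}
5. duct@(0, 0, -1) [+x clear] — {backplane, bezel, duct, shield, standoff}
6. daughtercard@(0, -1, -1) [-z clear] — {backplane, bezel, daughtercard, duct, shield, standoff}

standoff; bezel; backplane; shield; duct; daughtercard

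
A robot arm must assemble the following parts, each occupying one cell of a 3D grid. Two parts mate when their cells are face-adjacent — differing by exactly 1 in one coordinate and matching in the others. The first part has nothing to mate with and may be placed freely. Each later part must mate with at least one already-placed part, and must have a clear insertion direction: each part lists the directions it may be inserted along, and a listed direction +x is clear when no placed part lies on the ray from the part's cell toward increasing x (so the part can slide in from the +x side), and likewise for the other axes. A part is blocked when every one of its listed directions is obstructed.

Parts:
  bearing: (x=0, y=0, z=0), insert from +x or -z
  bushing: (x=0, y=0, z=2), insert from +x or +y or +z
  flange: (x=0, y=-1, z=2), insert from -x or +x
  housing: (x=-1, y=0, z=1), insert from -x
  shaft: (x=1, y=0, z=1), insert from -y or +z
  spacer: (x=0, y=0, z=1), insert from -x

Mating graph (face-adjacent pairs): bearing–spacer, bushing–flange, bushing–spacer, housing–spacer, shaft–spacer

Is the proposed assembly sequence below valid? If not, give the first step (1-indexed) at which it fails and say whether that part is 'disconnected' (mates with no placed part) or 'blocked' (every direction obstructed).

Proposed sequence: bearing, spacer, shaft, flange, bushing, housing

1. bearing@(0, 0, 0) [+x clear] — {bearing}
2. spacer@(0, 0, 1) [-x clear] — {bearing, spacer}
3. shaft@(1, 0, 1) [-y clear] — {bearing, shaft, spacer}
4. flange@(0, -1, 2) — no placed neighbour ⇒ disconnected

Invalid at step 4 (disconnected)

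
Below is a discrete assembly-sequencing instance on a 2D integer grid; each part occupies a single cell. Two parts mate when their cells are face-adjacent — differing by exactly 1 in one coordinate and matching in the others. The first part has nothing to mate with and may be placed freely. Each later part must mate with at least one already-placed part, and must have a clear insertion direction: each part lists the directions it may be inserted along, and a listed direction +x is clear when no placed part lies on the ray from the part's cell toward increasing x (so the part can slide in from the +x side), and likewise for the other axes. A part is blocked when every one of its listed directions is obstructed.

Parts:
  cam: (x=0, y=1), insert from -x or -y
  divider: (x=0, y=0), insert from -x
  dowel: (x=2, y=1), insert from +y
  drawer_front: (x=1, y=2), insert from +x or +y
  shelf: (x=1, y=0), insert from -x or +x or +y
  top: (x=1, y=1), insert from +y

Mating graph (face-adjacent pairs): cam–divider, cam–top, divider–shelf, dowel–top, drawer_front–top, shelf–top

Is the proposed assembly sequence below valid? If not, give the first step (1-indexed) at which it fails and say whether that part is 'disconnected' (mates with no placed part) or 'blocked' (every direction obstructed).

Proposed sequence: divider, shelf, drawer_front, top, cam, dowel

Invalid at step 3 (disconnected)

1. divider@(0, 0) [-x clear] — {divider}
2. shelf@(1, 0) [+x clear] — {divider, shelf}
3. drawer_front@(1, 2) — no placed neighbour ⇒ disconnected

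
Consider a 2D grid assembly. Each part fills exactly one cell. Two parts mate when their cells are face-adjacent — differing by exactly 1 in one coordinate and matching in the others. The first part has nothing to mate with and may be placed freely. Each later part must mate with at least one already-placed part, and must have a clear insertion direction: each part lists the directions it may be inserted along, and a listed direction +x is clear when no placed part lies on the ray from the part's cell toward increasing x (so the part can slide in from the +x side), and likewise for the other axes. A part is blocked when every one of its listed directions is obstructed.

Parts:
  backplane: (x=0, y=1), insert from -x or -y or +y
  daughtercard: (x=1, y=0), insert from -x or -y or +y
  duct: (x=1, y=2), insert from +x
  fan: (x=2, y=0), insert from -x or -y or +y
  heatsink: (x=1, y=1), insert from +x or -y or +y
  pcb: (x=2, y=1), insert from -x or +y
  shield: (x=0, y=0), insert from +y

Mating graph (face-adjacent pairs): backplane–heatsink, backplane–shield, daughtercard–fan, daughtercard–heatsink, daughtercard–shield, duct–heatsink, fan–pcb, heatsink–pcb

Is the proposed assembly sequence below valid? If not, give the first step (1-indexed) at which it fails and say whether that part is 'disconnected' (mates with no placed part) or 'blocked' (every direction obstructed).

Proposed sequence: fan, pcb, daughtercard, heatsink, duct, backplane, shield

1. fan@(2, 0) [-x clear] — {fan}
2. pcb@(2, 1) [-x clear] — {fan, pcb}
3. daughtercard@(1, 0) [-x clear] — {daughtercard, fan, pcb}
4. heatsink@(1, 1) [+y clear] — {daughtercard, fan, heatsink, pcb}
5. duct@(1, 2) [+x clear] — {daughtercard, duct, fan, heatsink, pcb}
6. backplane@(0, 1) [-x clear] — {backplane, daughtercard, duct, fan, heatsink, pcb}
7. shield@(0, 0) — +y all obstructed ⇒ blocked

Invalid at step 7 (blocked)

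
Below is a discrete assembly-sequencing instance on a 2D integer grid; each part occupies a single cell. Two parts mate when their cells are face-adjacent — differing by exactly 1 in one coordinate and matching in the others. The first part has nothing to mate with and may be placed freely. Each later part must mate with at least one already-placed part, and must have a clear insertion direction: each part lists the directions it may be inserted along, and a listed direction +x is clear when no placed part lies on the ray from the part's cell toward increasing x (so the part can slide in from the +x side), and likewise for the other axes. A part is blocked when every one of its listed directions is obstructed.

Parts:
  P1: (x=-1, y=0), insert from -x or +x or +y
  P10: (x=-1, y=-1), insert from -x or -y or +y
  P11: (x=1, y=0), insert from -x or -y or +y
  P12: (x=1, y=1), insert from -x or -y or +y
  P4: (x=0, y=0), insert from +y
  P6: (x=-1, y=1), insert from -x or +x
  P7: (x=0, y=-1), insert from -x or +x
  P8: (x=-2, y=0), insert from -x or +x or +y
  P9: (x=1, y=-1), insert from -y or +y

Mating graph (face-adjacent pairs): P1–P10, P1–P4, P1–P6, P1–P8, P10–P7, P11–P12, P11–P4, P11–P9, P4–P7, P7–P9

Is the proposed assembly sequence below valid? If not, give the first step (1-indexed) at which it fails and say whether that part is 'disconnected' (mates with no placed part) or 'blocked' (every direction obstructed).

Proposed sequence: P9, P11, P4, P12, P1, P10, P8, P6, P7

Invalid at step 9 (blocked)

1. P9@(1, -1) [-y clear] — {P9}
2. P11@(1, 0) [-x clear] — {P11, P9}
3. P4@(0, 0) [+y clear] — {P11, P4, P9}
4. P12@(1, 1) [-x clear] — {P11, P12, P4, P9}
5. P1@(-1, 0) [-x clear] — {P1, P11, P12, P4, P9}
6. P10@(-1, -1) [-x clear] — {P1, P10, P11, P12, P4, P9}
7. P8@(-2, 0) [-x clear] — {P1, P10, P11, P12, P4, P8, P9}
8. P6@(-1, 1) [-x clear] — {P1, P10, P11, P12, P4, P6, P8, P9}
9. P7@(0, -1) — -x/+x all obstructed ⇒ blocked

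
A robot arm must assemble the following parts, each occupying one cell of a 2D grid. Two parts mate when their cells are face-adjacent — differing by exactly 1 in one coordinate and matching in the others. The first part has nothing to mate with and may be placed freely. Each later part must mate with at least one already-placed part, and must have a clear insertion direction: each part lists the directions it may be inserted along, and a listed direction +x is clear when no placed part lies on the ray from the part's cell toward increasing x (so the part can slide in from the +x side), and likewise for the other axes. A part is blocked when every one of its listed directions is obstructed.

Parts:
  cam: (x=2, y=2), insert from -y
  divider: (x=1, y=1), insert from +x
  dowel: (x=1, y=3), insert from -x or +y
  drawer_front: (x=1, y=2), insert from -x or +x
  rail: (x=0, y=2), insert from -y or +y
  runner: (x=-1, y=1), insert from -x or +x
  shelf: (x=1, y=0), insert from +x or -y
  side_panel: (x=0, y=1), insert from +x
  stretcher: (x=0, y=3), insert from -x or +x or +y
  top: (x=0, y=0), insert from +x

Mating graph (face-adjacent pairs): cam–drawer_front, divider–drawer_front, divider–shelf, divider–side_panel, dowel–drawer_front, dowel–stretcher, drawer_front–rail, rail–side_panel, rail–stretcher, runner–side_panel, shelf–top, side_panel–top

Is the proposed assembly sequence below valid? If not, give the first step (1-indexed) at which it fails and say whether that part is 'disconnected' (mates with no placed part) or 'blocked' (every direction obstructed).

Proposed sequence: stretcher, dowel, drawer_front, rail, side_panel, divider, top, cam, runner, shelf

Valid

1. stretcher@(0, 3) [-x clear] — {stretcher}
2. dowel@(1, 3) [+y clear] — {dowel, stretcher}
3. drawer_front@(1, 2) [-x clear] — {dowel, drawer_front, stretcher}
4. rail@(0, 2) [-y clear] — {dowel, drawer_front, rail, stretcher}
5. side_panel@(0, 1) [+x clear] — {dowel, drawer_front, rail, side_panel, stretcher}
6. divider@(1, 1) [+x clear] — {divider, dowel, drawer_front, rail, side_panel, stretcher}
7. top@(0, 0) [+x clear] — {divider, dowel, drawer_front, rail, side_panel, stretcher, top}
8. cam@(2, 2) [-y clear] — {cam, divider, dowel, drawer_front, rail, side_panel, stretcher, top}
9. runner@(-1, 1) [-x clear] — {cam, divider, dowel, drawer_front, rail, runner, side_panel, stretcher, top}
10. shelf@(1, 0) [+x clear] — {cam, divider, dowel, drawer_front, rail, runner, shelf, side_panel, stretcher, top}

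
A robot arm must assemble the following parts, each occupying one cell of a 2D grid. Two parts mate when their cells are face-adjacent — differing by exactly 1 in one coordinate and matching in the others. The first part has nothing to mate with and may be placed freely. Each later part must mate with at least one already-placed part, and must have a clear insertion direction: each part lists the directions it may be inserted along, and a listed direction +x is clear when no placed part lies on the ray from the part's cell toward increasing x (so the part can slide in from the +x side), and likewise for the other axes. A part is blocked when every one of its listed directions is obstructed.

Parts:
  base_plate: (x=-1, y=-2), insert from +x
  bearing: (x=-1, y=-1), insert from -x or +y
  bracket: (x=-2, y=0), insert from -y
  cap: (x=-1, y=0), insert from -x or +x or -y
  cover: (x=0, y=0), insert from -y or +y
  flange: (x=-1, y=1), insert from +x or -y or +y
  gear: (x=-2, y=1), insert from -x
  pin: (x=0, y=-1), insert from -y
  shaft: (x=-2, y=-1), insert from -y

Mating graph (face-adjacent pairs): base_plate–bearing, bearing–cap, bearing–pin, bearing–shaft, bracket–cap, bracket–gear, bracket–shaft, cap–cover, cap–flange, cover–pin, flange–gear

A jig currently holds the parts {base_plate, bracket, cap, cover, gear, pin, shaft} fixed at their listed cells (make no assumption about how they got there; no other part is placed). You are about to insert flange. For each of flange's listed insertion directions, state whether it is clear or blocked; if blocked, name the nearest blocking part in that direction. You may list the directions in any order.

+x: clear; +y: clear; -y: blocked by cap

+x: ray from flange(-1, 1) has no placed part ⇒ clear
-y: nearest on ray is cap@(-1, 0) ⇒ blocked
+y: ray from flange(-1, 1) has no placed part ⇒ clear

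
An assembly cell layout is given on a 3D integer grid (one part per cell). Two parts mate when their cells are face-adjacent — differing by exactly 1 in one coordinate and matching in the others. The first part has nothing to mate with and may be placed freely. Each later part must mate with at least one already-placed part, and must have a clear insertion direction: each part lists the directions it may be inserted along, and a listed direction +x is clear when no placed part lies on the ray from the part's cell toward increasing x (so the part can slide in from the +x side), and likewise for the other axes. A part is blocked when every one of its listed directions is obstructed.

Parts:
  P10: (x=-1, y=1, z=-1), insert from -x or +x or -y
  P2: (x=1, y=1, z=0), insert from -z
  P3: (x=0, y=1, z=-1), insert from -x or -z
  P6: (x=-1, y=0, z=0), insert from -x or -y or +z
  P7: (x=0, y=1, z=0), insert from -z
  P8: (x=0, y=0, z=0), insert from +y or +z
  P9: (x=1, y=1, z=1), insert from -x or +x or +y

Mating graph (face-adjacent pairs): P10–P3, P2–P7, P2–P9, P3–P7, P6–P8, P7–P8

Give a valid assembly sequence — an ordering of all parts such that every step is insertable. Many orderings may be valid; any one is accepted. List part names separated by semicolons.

1. P8@(0, 0, 0) [+y clear] — {P8}
2. P6@(-1, 0, 0) [-x clear] — {P6, P8}
3. P7@(0, 1, 0) [-z clear] — {P6, P7, P8}
4. P3@(0, 1, -1) [-x clear] — {P3, P6, P7, P8}
5. P2@(1, 1, 0) [-z clear] — {P2, P3, P6, P7, P8}
6. P9@(1, 1, 1) [-x clear] — {P2, P3, P6, P7, P8, P9}
7. P10@(-1, 1, -1) [-x clear] — {P10, P2, P3, P6, P7, P8, P9}

P8; P6; P7; P3; P2; P9; P10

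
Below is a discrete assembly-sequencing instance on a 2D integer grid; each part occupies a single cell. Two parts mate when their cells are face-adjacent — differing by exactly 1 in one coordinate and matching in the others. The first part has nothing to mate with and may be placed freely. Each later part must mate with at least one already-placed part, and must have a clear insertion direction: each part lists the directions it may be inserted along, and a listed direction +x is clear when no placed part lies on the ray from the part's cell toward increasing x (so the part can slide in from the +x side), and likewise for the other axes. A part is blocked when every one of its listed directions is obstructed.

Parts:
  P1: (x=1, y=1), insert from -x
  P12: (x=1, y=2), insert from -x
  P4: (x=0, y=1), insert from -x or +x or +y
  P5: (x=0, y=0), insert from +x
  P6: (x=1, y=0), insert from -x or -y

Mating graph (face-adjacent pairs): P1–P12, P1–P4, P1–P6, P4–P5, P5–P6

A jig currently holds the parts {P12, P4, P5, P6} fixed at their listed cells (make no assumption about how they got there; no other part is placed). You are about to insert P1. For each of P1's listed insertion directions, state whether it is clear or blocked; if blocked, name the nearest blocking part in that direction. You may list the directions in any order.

-x: blocked by P4

-x: nearest on ray is P4@(0, 1) ⇒ blocked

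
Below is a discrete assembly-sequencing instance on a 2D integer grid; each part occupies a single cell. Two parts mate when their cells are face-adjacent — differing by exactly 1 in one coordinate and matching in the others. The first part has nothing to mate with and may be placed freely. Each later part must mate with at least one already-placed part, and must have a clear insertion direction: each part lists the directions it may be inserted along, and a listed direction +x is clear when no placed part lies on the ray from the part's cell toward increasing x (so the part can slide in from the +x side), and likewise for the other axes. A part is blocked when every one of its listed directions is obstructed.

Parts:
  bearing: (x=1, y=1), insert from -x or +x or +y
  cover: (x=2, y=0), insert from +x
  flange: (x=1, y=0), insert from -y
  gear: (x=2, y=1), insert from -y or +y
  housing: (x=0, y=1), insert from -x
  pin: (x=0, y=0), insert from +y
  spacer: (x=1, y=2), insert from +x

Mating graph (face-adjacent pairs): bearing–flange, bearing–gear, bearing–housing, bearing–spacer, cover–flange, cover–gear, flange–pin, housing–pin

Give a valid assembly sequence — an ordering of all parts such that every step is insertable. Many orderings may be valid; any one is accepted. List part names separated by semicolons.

cover; flange; bearing; spacer; pin; gear; housing

1. cover@(2, 0) [+x clear] — {cover}
2. flange@(1, 0) [-y clear] — {cover, flange}
3. bearing@(1, 1) [-x clear] — {bearing, cover, flange}
4. spacer@(1, 2) [+x clear] — {bearing, cover, flange, spacer}
5. pin@(0, 0) [+y clear] — {bearing, cover, flange, pin, spacer}
6. gear@(2, 1) [+y clear] — {bearing, cover, flange, gear, pin, spacer}
7. housing@(0, 1) [-x clear] — {bearing, cover, flange, gear, housing, pin, spacer}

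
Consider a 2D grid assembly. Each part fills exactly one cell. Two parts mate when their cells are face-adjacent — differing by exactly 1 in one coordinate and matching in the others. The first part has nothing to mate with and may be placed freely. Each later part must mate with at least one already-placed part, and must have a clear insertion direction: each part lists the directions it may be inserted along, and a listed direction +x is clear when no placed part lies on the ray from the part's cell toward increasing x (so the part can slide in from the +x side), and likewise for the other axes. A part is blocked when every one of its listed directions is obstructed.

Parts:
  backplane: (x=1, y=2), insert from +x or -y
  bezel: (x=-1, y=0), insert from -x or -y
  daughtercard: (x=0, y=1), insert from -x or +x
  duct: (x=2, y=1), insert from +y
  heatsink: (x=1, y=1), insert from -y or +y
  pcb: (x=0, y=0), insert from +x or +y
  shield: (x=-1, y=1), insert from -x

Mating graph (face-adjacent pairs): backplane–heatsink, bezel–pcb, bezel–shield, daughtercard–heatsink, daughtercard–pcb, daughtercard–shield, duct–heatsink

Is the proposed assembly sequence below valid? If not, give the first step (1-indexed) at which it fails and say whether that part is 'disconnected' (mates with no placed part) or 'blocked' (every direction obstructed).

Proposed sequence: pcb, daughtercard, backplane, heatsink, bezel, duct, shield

1. pcb@(0, 0) [+x clear] — {pcb}
2. daughtercard@(0, 1) [-x clear] — {daughtercard, pcb}
3. backplane@(1, 2) — no placed neighbour ⇒ disconnected

Invalid at step 3 (disconnected)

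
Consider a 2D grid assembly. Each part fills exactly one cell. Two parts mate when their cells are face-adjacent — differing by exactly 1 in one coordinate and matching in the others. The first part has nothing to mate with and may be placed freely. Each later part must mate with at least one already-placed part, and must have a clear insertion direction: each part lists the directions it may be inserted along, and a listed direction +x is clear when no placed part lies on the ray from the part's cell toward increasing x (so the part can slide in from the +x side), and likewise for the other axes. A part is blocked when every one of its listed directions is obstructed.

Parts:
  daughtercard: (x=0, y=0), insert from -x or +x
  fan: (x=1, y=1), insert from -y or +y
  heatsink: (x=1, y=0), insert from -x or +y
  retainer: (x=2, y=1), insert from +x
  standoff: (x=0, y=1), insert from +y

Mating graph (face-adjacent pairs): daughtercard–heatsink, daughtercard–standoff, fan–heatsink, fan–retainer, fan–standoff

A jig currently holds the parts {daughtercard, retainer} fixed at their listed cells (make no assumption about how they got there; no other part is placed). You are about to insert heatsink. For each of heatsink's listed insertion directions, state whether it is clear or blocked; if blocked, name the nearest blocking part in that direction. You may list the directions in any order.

-x: nearest on ray is daughtercard@(0, 0) ⇒ blocked
+y: ray from heatsink(1, 0) has no placed part ⇒ clear

+y: clear; -x: blocked by daughtercard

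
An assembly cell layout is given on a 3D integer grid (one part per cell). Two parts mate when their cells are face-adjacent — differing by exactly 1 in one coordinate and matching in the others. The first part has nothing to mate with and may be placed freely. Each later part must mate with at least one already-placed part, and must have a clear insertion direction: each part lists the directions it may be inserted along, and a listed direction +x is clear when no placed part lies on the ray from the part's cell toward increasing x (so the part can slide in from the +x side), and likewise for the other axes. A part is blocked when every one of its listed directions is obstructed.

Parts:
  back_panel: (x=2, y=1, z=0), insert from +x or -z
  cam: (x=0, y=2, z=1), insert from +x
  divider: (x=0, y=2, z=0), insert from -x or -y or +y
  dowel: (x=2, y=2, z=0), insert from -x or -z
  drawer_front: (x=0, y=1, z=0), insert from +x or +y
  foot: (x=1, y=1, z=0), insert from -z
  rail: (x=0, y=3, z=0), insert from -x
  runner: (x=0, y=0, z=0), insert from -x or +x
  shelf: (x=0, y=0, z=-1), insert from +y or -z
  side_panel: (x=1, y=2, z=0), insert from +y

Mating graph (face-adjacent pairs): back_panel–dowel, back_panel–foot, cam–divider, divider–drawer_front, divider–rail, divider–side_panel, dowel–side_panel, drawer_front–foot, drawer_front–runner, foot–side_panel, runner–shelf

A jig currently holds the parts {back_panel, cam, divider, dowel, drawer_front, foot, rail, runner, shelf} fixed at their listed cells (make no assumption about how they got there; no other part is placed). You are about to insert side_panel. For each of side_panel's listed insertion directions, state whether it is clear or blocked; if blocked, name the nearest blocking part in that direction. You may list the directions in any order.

+y: clear

+y: ray from side_panel(1, 2, 0) has no placed part ⇒ clear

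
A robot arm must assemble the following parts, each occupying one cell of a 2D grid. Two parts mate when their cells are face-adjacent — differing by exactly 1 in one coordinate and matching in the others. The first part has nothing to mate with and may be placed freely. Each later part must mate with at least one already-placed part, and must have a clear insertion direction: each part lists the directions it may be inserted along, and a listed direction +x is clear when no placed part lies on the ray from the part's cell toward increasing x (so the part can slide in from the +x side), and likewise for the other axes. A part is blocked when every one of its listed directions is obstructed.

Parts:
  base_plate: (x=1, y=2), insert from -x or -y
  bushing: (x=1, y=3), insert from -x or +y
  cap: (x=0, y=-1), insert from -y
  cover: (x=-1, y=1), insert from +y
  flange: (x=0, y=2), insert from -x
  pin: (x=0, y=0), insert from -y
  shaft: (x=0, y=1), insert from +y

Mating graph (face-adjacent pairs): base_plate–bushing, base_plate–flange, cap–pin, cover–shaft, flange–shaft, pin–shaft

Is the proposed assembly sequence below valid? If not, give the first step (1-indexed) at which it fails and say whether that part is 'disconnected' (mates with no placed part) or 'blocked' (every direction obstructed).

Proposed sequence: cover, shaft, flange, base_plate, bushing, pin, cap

1. cover@(-1, 1) [+y clear] — {cover}
2. shaft@(0, 1) [+y clear] — {cover, shaft}
3. flange@(0, 2) [-x clear] — {cover, flange, shaft}
4. base_plate@(1, 2) [-y clear] — {base_plate, cover, flange, shaft}
5. bushing@(1, 3) [-x clear] — {base_plate, bushing, cover, flange, shaft}
6. pin@(0, 0) [-y clear] — {base_plate, bushing, cover, flange, pin, shaft}
7. cap@(0, -1) [-y clear] — {base_plate, bushing, cap, cover, flange, pin, shaft}

Valid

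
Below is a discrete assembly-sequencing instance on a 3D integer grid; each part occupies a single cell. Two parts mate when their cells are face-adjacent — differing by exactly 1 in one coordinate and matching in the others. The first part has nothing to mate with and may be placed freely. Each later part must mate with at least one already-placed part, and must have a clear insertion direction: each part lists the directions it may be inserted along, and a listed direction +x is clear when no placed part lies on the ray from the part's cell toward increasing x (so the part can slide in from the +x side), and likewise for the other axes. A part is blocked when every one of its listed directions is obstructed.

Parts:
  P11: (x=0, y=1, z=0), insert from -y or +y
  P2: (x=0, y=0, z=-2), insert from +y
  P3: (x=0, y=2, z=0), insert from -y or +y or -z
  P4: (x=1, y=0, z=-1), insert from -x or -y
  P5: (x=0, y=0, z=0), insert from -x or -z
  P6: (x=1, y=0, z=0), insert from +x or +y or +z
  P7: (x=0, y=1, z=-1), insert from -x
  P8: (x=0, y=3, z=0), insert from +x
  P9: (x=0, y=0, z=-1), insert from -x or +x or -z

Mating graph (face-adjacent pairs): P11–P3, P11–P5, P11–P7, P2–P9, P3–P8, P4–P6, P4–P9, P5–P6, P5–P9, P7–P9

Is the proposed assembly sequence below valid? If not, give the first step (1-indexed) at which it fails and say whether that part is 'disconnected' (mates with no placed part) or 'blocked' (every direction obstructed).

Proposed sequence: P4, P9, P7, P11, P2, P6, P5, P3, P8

Valid

1. P4@(1, 0, -1) [-x clear] — {P4}
2. P9@(0, 0, -1) [-x clear] — {P4, P9}
3. P7@(0, 1, -1) [-x clear] — {P4, P7, P9}
4. P11@(0, 1, 0) [-y clear] — {P11, P4, P7, P9}
5. P2@(0, 0, -2) [+y clear] — {P11, P2, P4, P7, P9}
6. P6@(1, 0, 0) [+x clear] — {P11, P2, P4, P6, P7, P9}
7. P5@(0, 0, 0) [-x clear] — {P11, P2, P4, P5, P6, P7, P9}
8. P3@(0, 2, 0) [+y clear] — {P11, P2, P3, P4, P5, P6, P7, P9}
9. P8@(0, 3, 0) [+x clear] — {P11, P2, P3, P4, P5, P6, P7, P8, P9}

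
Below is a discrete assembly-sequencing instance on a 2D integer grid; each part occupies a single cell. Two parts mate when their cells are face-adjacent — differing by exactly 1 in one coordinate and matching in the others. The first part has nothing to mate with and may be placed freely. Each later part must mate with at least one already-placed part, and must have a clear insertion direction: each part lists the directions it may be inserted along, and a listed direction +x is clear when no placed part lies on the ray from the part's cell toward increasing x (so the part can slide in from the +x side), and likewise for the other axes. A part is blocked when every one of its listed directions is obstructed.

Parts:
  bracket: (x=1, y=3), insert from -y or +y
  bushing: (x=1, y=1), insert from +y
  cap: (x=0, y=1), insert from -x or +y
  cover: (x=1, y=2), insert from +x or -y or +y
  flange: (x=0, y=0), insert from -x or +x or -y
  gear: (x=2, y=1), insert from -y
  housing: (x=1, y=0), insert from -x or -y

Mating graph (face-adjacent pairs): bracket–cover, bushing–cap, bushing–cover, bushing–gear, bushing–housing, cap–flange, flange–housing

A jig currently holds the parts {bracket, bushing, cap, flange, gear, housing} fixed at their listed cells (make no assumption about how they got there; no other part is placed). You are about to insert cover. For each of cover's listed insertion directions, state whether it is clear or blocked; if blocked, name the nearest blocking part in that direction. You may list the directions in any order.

+x: ray from cover(1, 2) has no placed part ⇒ clear
-y: nearest on ray is bushing@(1, 1) ⇒ blocked
+y: nearest on ray is bracket@(1, 3) ⇒ blocked

+x: clear; +y: blocked by bracket; -y: blocked by bushing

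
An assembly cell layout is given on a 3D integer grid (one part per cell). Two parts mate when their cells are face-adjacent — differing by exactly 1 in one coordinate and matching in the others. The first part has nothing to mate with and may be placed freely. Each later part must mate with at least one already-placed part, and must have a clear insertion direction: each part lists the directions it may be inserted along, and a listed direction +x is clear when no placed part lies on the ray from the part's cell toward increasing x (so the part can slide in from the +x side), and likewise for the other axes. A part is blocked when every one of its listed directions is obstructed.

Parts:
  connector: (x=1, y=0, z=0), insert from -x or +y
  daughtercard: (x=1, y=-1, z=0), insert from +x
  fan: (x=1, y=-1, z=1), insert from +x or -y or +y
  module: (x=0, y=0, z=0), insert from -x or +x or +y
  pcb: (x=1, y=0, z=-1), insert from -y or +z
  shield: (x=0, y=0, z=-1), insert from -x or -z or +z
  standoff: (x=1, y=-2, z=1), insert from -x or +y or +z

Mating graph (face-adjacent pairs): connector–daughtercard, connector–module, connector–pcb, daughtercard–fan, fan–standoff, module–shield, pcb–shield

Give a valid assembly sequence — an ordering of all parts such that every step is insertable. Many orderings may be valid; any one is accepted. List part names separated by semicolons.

standoff; fan; daughtercard; connector; pcb; module; shield

1. standoff@(1, -2, 1) [-x clear] — {standoff}
2. fan@(1, -1, 1) [+x clear] — {fan, standoff}
3. daughtercard@(1, -1, 0) [+x clear] — {daughtercard, fan, standoff}
4. connector@(1, 0, 0) [-x clear] — {connector, daughtercard, fan, standoff}
5. pcb@(1, 0, -1) [-y clear] — {connector, daughtercard, fan, pcb, standoff}
6. module@(0, 0, 0) [-x clear] — {connector, daughtercard, fan, module, pcb, standoff}
7. shield@(0, 0, -1) [-x clear] — {connector, daughtercard, fan, module, pcb, shield, standoff}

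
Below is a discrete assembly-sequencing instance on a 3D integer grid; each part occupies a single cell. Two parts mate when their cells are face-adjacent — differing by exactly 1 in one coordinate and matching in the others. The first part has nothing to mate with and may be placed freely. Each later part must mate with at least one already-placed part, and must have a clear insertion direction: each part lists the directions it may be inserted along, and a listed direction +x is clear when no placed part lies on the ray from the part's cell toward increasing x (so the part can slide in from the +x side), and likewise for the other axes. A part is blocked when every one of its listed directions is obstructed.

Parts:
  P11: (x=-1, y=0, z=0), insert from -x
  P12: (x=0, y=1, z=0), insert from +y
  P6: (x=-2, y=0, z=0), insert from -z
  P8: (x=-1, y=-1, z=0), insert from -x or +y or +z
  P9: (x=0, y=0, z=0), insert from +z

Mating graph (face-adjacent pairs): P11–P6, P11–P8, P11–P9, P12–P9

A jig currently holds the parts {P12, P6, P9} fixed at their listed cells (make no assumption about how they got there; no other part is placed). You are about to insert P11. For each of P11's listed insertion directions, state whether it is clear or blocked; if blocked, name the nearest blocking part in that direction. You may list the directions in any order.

-x: nearest on ray is P6@(-2, 0, 0) ⇒ blocked

-x: blocked by P6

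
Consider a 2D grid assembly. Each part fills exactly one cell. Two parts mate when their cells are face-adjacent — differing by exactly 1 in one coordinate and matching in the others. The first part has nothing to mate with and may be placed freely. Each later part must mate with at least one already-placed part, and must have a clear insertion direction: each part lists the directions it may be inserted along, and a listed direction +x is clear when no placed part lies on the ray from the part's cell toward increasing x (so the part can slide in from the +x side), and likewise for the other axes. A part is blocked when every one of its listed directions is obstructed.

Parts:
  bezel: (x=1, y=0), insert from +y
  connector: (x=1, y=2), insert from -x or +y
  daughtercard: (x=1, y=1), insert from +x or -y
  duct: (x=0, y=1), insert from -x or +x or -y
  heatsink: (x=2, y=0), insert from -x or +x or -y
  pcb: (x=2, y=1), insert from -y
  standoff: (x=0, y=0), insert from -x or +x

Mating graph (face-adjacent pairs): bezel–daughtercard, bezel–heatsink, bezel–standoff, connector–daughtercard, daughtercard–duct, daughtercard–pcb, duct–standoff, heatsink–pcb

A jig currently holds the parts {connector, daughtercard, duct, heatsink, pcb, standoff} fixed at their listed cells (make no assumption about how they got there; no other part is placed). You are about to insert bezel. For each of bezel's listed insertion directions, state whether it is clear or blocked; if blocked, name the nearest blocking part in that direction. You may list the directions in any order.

+y: nearest on ray is daughtercard@(1, 1) ⇒ blocked

+y: blocked by daughtercard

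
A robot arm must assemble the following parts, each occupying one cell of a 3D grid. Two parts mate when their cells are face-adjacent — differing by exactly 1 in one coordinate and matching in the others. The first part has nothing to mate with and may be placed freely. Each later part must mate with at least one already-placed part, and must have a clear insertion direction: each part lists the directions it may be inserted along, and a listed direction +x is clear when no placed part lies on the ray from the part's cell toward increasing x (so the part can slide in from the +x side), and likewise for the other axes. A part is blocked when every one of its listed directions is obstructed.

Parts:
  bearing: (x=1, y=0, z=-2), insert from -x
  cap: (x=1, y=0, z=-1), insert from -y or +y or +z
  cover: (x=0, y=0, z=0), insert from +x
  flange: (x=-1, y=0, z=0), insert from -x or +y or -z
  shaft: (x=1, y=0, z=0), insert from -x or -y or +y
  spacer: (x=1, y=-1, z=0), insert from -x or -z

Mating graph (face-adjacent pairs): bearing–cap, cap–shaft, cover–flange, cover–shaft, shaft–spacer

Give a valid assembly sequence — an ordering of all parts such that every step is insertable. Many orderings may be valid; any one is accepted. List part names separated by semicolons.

flange; cover; shaft; spacer; cap; bearing

1. flange@(-1, 0, 0) [-x clear] — {flange}
2. cover@(0, 0, 0) [+x clear] — {cover, flange}
3. shaft@(1, 0, 0) [-y clear] — {cover, flange, shaft}
4. spacer@(1, -1, 0) [-x clear] — {cover, flange, shaft, spacer}
5. cap@(1, 0, -1) [-y clear] — {cap, cover, flange, shaft, spacer}
6. bearing@(1, 0, -2) [-x clear] — {bearing, cap, cover, flange, shaft, spacer}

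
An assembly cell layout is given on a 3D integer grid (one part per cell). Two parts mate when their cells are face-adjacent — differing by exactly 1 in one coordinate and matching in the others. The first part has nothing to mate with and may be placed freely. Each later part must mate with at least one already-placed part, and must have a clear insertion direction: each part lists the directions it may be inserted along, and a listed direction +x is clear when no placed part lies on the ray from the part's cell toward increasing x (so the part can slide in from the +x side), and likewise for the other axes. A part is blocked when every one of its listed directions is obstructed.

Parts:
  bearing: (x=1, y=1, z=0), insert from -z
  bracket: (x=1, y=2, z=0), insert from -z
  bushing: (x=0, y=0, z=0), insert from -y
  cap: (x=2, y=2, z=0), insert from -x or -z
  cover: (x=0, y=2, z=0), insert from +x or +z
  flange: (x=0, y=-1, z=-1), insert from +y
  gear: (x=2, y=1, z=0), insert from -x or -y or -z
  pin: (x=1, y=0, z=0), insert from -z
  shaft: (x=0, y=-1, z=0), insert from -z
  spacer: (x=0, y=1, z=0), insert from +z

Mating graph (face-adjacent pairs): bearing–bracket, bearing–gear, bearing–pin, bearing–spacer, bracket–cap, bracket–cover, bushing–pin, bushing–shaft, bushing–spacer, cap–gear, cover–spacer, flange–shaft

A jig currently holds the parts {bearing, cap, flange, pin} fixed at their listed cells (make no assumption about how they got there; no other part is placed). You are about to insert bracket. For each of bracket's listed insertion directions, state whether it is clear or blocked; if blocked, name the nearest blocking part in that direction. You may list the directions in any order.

-z: ray from bracket(1, 2, 0) has no placed part ⇒ clear

-z: clear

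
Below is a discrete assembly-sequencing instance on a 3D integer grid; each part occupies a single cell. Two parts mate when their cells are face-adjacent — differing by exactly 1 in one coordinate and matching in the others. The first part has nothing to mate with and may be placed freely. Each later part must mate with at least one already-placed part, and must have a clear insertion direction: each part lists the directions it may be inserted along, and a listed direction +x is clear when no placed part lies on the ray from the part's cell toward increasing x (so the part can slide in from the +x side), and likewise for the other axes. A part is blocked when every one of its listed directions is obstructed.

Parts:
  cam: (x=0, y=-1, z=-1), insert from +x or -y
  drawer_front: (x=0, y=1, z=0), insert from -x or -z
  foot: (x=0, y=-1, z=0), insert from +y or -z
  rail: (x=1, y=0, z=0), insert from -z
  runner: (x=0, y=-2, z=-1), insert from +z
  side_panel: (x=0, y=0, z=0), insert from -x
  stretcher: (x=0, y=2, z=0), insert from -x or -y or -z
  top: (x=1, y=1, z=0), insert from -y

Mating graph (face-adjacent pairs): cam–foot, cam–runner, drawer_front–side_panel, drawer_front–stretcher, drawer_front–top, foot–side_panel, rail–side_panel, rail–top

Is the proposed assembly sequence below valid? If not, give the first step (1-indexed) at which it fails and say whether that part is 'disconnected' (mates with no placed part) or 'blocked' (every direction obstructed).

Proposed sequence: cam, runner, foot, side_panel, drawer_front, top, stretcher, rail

Valid

1. cam@(0, -1, -1) [+x clear] — {cam}
2. runner@(0, -2, -1) [+z clear] — {cam, runner}
3. foot@(0, -1, 0) [+y clear] — {cam, foot, runner}
4. side_panel@(0, 0, 0) [-x clear] — {cam, foot, runner, side_panel}
5. drawer_front@(0, 1, 0) [-x clear] — {cam, drawer_front, foot, runner, side_panel}
6. top@(1, 1, 0) [-y clear] — {cam, drawer_front, foot, runner, side_panel, top}
7. stretcher@(0, 2, 0) [-x clear] — {cam, drawer_front, foot, runner, side_panel, stretcher, top}
8. rail@(1, 0, 0) [-z clear] — {cam, drawer_front, foot, rail, runner, side_panel, stretcher, top}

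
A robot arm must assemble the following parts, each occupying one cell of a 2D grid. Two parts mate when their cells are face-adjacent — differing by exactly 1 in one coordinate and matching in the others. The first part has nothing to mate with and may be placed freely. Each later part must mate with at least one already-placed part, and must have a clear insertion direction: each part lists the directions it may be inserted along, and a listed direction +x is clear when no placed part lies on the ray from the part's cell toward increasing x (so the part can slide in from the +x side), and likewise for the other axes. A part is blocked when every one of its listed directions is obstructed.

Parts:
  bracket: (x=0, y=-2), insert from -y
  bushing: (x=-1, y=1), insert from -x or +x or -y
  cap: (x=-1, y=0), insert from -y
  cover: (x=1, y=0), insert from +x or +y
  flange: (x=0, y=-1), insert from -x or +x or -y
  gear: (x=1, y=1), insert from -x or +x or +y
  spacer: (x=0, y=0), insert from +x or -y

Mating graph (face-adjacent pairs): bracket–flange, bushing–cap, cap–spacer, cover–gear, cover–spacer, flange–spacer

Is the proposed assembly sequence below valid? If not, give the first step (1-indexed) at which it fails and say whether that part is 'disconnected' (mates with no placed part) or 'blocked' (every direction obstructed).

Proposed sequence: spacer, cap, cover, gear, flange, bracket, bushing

1. spacer@(0, 0) [+x clear] — {spacer}
2. cap@(-1, 0) [-y clear] — {cap, spacer}
3. cover@(1, 0) [+x clear] — {cap, cover, spacer}
4. gear@(1, 1) [-x clear] — {cap, cover, gear, spacer}
5. flange@(0, -1) [-x clear] — {cap, cover, flange, gear, spacer}
6. bracket@(0, -2) [-y clear] — {bracket, cap, cover, flange, gear, spacer}
7. bushing@(-1, 1) [-x clear] — {bracket, bushing, cap, cover, flange, gear, spacer}

Valid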